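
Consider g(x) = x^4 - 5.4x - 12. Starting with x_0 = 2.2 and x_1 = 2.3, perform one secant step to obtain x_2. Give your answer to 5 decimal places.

g(2.2) = -0.4544000, g(2.3) = 3.5641000
x_2 = 2.3000000 − 3.5641000·(2.3000000 − 2.2000000) / (3.5641000 − (-0.4544000)) = 2.3000000 − (0.3564100)/(4.0185000) = 2.2113077

2.21131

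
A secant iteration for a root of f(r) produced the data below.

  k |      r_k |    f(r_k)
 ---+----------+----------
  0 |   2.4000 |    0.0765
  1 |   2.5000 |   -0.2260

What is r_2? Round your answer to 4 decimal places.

r_2 = 2.5000 − (-0.2260)·(2.5000 − 2.4000) / (-0.2260 − 0.0765)
   = 2.5000 − (-0.022600)/(-0.302500) = 2.425289

2.4253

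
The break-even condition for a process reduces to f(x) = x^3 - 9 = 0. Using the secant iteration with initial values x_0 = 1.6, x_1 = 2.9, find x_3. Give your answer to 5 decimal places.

2.02687

f(1.6) = -4.9040000, f(2.9) = 15.3890000
x_2 = 2.9000000 − 15.3890000·(2.9000000 − 1.6000000) / (15.3890000 − (-4.9040000)) = 2.9000000 − (20.0057000)/(20.2930000) = 1.9141576
f(1.9141576) = -1.9865280
x_3 = 1.9141576 − (-1.9865280)·(1.9141576 − 2.9000000) / (-1.9865280 − 15.3890000) = 1.9141576 − (1.9584035)/(-17.3755280) = 2.0268680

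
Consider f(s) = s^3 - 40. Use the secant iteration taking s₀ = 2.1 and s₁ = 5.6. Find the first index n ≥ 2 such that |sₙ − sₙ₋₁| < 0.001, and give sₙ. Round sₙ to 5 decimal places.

f(2.1) = -30.7390000, f(5.6) = 135.6160000
s₂ = 5.6000000 − 135.6160000·(3.5000000)/(166.3550000) = 2.7467284;  |Δ| = 2.8532716
f(2.7467284) = -19.2772616
s₃ = 2.7467284 − (-19.2772616)·(-2.8532716)/(-154.8932616) = 3.1018327;  |Δ| = 0.3551043
f(3.1018327) = -10.1561325
s₄ = 3.1018327 − (-10.1561325)·(0.3551043)/(9.1211290) = 3.4972318;  |Δ| = 0.3953991
f(3.4972318) = 2.7733489
s₅ = 3.4972318 − 2.7733489·(0.3953991)/(12.9294815) = 3.4124194;  |Δ| = 0.0848124
f(3.4124194) = -0.2637184
s₆ = 3.4124194 − (-0.2637184)·(-0.0848124)/(-3.0370674) = 3.4197840;  |Δ| = 0.0073645
f(3.4197840) = -0.0058916
s₇ = 3.4197840 − (-0.0058916)·(0.0073645)/(0.2578269) = 3.4199523;  |Δ| = 0.0001683
|s₇ − s₆| = 0.0001683 < 0.001

n = 7, sₙ = 3.41995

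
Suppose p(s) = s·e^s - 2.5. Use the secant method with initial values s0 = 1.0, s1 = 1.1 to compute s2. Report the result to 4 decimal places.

0.9628

p(1.0) = 0.218282, p(1.1) = 0.804583
s2 = 1.100000 − 0.804583·(1.100000 − 1.000000) / (0.804583 − 0.218282) = 1.100000 − (0.080458)/(0.586301) = 0.962770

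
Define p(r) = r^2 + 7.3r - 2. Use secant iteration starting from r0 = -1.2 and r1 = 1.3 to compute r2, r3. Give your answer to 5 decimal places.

0.05946, 0.23989

p(-1.2) = -9.3200000, p(1.3) = 9.1800000
r2 = 1.3000000 − 9.1800000·(1.3000000 − (-1.2000000)) / (9.1800000 − (-9.3200000)) = 1.3000000 − (22.9500000)/(18.5000000) = 0.0594595
p(0.0594595) = -1.5624105
r3 = 0.0594595 − (-1.5624105)·(0.0594595 − 1.3000000) / (-1.5624105 − 9.1800000) = 0.0594595 − (1.9382336)/(-10.7424105) = 0.2398876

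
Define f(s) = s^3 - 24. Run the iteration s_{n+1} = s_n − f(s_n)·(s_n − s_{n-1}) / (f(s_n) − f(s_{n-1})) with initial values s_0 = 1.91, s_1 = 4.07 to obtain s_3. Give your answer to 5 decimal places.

f(1.91) = -17.0321290, f(4.07) = 43.4191430
s_2 = 4.0700000 − 43.4191430·(4.0700000 − 1.9100000) / (43.4191430 − (-17.0321290)) = 4.0700000 − (93.7853489)/(60.4512720) = 2.5185794
f(2.5185794) = -8.0240409
s_3 = 2.5185794 − (-8.0240409)·(2.5185794 − 4.0700000) / (-8.0240409 − 43.4191430) = 2.5185794 − (12.4486624)/(-51.4431839) = 2.7605680

2.76057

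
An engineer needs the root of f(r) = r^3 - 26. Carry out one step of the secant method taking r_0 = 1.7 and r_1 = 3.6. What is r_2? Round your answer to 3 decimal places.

f(1.7) = -21.08700, f(3.6) = 20.65600
r_2 = 3.60000 − 20.65600·(3.60000 − 1.70000) / (20.65600 − (-21.08700)) = 3.60000 − (39.24640)/(41.74300) = 2.65981

2.660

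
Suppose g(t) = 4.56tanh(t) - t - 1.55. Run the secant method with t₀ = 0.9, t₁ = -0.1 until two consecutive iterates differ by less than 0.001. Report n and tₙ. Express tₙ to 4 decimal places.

n = 6, tₙ = 0.4782

g(0.9) = 0.816318, g(-0.1) = -1.904486
t₂ = -0.100000 − (-1.904486)·(-1.000000)/(-2.720804) = 0.599972;  |Δ| = 0.699972
g(0.599972) = 0.298883
t₃ = 0.599972 − 0.298883·(0.699972)/(2.203369) = 0.505022;  |Δ| = 0.094950
g(0.505022) = 0.070200
t₄ = 0.505022 − 0.070200·(-0.094950)/(-0.228682) = 0.475875;  |Δ| = 0.029147
g(0.475875) = -0.006097
t₅ = 0.475875 − (-0.006097)·(-0.029147)/(-0.076297) = 0.478204;  |Δ| = 0.002329
g(0.478204) = 0.000102
t₆ = 0.478204 − 0.000102·(0.002329)/(0.006200) = 0.478165;  |Δ| = 0.000038
|t₆ − t₅| = 0.000038 < 0.001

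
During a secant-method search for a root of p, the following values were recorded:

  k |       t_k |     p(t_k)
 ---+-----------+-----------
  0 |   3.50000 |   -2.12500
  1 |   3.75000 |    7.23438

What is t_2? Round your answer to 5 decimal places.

t_2 = 3.75000 − 7.23438·(3.75000 − 3.50000) / (7.23438 − (-2.12500))
   = 3.75000 − (1.8085950)/(9.3593800) = 3.5567612

3.55676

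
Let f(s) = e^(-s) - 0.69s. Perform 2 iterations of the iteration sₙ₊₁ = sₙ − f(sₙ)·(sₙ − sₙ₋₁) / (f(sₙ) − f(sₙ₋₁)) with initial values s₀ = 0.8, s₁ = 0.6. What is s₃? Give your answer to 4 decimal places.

0.7115

f(0.8) = -0.102671, f(0.6) = 0.134812
s₂ = 0.600000 − 0.134812·(0.600000 − 0.800000) / (0.134812 − (-0.102671)) = 0.600000 − (-0.026962)/(0.237483) = 0.713534
f(0.713534) = -0.002429
s₃ = 0.713534 − (-0.002429)·(0.713534 − 0.600000) / (-0.002429 − 0.134812) = 0.713534 − (-0.000276)/(-0.137240) = 0.711525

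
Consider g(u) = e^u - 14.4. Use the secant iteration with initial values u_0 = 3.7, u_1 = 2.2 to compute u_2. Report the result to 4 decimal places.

g(3.7) = 26.047304, g(2.2) = -5.374987
u_2 = 2.200000 − (-5.374987)·(2.200000 − 3.700000) / (-5.374987 − 26.047304) = 2.200000 − (8.062480)/(-31.422291) = 2.456585

2.4566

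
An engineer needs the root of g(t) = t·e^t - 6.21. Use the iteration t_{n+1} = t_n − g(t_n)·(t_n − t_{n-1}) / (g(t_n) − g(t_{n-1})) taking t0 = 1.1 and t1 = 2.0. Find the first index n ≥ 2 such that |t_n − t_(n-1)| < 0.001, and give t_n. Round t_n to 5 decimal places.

g(1.1) = -2.9054174, g(2.0) = 8.5681122
t2 = 2.0000000 − 8.5681122·(0.9000000)/(11.4735296) = 1.3279051;  |Δ| = 0.6720949
g(1.3279051) = -1.1996406
t3 = 1.3279051 − (-1.1996406)·(-0.6720949)/(-9.7677528) = 1.4104494;  |Δ| = 0.0825443
g(1.4104494) = -0.4302655
t4 = 1.4104494 − (-0.4302655)·(0.0825443)/(0.7693751) = 1.4566115;  |Δ| = 0.0461621
g(1.4566115) = 0.0408929
t5 = 1.4566115 − 0.0408929·(0.0461621)/(0.4711584) = 1.4526050;  |Δ| = 0.0040065
g(1.4526050) = -0.0012261
t6 = 1.4526050 − (-0.0012261)·(-0.0040065)/(-0.0421189) = 1.4527216;  |Δ| = 0.0001166
|t6 − t5| = 0.0001166 < 0.001

n = 6, t_n = 1.45272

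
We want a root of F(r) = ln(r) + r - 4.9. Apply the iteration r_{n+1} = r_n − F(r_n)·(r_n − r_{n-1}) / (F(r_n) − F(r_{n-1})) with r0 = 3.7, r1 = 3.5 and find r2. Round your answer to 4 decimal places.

3.6152

F(3.7) = 0.108333, F(3.5) = -0.147237
r2 = 3.500000 − (-0.147237)·(3.500000 − 3.700000) / (-0.147237 − 0.108333) = 3.500000 − (0.029447)/(-0.255570) = 3.615223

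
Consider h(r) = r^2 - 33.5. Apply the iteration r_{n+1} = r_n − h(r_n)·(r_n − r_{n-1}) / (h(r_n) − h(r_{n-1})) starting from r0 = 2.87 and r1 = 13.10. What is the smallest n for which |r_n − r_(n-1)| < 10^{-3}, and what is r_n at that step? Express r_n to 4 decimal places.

h(2.87) = -25.263100, h(13.10) = 138.110000
r2 = 13.100000 − 138.110000·(10.230000)/(163.373100) = 4.451910;  |Δ| = 8.648090
h(4.451910) = -13.680499
r3 = 4.451910 − (-13.680499)·(-8.648090)/(-151.790499) = 5.231341;  |Δ| = 0.779431
h(5.231341) = -6.133075
r4 = 5.231341 − (-6.133075)·(0.779431)/(7.547423) = 5.864710;  |Δ| = 0.633369
h(5.864710) = 0.894825
r5 = 5.864710 − 0.894825·(0.633369)/(7.027900) = 5.784067;  |Δ| = 0.080644
h(5.784067) = -0.044574
r6 = 5.784067 − (-0.044574)·(-0.080644)/(-0.939398) = 5.787893;  |Δ| = 0.003826
h(5.787893) = -0.000294
r7 = 5.787893 − (-0.000294)·(0.003826)/(0.044280) = 5.787918;  |Δ| = 0.000025
|r7 − r6| = 0.000025 < 10^{-3}

n = 7, r_n = 5.7879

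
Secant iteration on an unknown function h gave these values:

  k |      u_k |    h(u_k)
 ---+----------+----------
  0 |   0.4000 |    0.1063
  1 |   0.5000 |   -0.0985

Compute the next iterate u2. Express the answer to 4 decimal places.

0.4519

u2 = 0.5000 − (-0.0985)·(0.5000 − 0.4000) / (-0.0985 − 0.1063)
   = 0.5000 − (-0.009850)/(-0.204800) = 0.451904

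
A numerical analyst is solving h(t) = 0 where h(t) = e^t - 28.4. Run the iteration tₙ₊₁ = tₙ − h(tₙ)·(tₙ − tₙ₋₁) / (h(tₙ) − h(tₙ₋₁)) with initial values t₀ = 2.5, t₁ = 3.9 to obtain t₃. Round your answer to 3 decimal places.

3.285

h(2.5) = -16.21751, h(3.9) = 21.00245
t₂ = 3.90000 − 21.00245·(3.90000 − 2.50000) / (21.00245 − (-16.21751)) = 3.90000 − (29.40343)/(37.21996) = 3.11001
h(3.11001) = -5.97875
t₃ = 3.11001 − (-5.97875)·(3.11001 − 3.90000) / (-5.97875 − 21.00245) = 3.11001 − (4.72316)/(-26.98120) = 3.28506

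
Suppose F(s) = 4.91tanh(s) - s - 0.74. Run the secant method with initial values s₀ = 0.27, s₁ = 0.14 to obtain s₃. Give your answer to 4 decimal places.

0.1922

F(0.27) = 0.284398, F(0.14) = -0.197056
s₂ = 0.140000 − (-0.197056)·(0.140000 − 0.270000) / (-0.197056 − 0.284398) = 0.140000 − (0.025617)/(-0.481454) = 0.193208
F(0.193208) = 0.003813
s₃ = 0.193208 − 0.003813·(0.193208 − 0.140000) / (0.003813 − (-0.197056)) = 0.193208 − (0.000203)/(0.200869) = 0.192198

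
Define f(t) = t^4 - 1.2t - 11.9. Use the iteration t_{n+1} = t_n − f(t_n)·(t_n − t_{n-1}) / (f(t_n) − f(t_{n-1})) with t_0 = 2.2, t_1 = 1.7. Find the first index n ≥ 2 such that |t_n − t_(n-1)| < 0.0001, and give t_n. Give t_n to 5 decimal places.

n = 6, t_n = 1.94226

f(2.2) = 8.8856000, f(1.7) = -5.5879000
t_2 = 1.7000000 − (-5.5879000)·(-0.5000000)/(-14.4735000) = 1.8930390;  |Δ| = 0.1930390
f(1.8930390) = -1.3294818
t_3 = 1.8930390 − (-1.3294818)·(0.1930390)/(4.2584182) = 1.9533059;  |Δ| = 0.0602669
f(1.9533059) = 0.3133413
t_4 = 1.9533059 − 0.3133413·(0.0602669)/(1.6428231) = 1.9418110;  |Δ| = 0.0114949
f(1.9418110) = -0.0125223
t_5 = 1.9418110 − (-0.0125223)·(-0.0114949)/(-0.3258637) = 1.9422527;  |Δ| = 0.0004417
f(1.9422527) = -0.0001109
t_6 = 1.9422527 − (-0.0001109)·(0.0004417)/(0.0124114) = 1.9422567;  |Δ| = 0.0000039
|t_6 − t_5| = 0.0000039 < 0.0001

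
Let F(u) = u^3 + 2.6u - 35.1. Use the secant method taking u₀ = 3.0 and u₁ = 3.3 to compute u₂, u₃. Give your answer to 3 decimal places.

3.009, 3.010

F(3.0) = -0.30000, F(3.3) = 9.41700
u₂ = 3.30000 − 9.41700·(3.30000 − 3.00000) / (9.41700 − (-0.30000)) = 3.30000 − (2.82510)/(9.71700) = 3.00926
F(3.00926) = -0.02507
u₃ = 3.00926 − (-0.02507)·(3.00926 − 3.30000) / (-0.02507 − 9.41700) = 3.00926 − (0.00729)/(-9.44207) = 3.01003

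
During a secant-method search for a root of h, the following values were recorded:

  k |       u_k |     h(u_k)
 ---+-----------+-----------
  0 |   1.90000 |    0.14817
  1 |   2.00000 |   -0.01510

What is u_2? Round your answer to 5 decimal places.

u_2 = 2.00000 − (-0.01510)·(2.00000 − 1.90000) / (-0.01510 − 0.14817)
   = 2.00000 − (-0.0015100)/(-0.1632700) = 1.9907515

1.99075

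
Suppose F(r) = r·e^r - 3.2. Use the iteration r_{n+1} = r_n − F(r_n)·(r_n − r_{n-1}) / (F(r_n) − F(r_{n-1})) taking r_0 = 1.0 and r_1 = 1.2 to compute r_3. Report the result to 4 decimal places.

1.0826

F(1.0) = -0.481718, F(1.2) = 0.784140
r_2 = 1.200000 − 0.784140·(1.200000 − 1.000000) / (0.784140 − (-0.481718)) = 1.200000 − (0.156828)/(1.265858) = 1.076109
F(1.076109) = -0.043508
r_3 = 1.076109 − (-0.043508)·(1.076109 − 1.200000) / (-0.043508 − 0.784140) = 1.076109 − (0.005390)/(-0.827648) = 1.082622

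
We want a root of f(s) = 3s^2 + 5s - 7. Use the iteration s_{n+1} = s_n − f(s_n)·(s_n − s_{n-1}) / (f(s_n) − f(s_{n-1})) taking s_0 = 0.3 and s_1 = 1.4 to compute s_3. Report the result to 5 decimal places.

f(0.3) = -5.2300000, f(1.4) = 5.8800000
s_2 = 1.4000000 − 5.8800000·(1.4000000 − 0.3000000) / (5.8800000 − (-5.2300000)) = 1.4000000 − (6.4680000)/(11.1100000) = 0.8178218
f(0.8178218) = -0.9043937
s_3 = 0.8178218 − (-0.9043937)·(0.8178218 − 1.4000000) / (-0.9043937 − 5.8800000) = 0.8178218 − (0.5265183)/(-6.7843937) = 0.8954291

0.89543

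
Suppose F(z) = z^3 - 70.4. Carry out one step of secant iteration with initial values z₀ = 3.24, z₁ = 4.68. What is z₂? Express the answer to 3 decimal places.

4.005

F(3.24) = -36.38778, F(4.68) = 32.10323
z₂ = 4.68000 − 32.10323·(4.68000 − 3.24000) / (32.10323 − (-36.38778)) = 4.68000 − (46.22865)/(68.49101) = 4.00504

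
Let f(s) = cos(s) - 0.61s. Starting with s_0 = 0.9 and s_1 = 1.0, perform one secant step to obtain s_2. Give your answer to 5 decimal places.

0.95102

f(0.9) = 0.0726100, f(1.0) = -0.0696977
s_2 = 1.0000000 − (-0.0696977)·(1.0000000 − 0.9000000) / (-0.0696977 − 0.0726100) = 1.0000000 − (-0.0069698)/(-0.1423077) = 0.9510232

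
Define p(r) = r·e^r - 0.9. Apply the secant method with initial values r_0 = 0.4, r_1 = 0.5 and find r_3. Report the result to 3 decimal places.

p(0.4) = -0.30327, p(0.5) = -0.07564
r_2 = 0.50000 − (-0.07564)·(0.50000 − 0.40000) / (-0.07564 − (-0.30327)) = 0.50000 − (-0.00756)/(0.22763) = 0.53323
p(0.53323) = 0.00885
r_3 = 0.53323 − 0.00885·(0.53323 − 0.50000) / (0.00885 − (-0.07564)) = 0.53323 − (0.00029)/(0.08449) = 0.52975

0.530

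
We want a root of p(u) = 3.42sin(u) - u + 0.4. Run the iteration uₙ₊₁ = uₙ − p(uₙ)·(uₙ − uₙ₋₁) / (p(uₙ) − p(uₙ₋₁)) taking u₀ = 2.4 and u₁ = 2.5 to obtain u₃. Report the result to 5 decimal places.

2.48571

p(2.4) = 0.3100841, p(2.5) = -0.0532253
u₂ = 2.5000000 − (-0.0532253)·(2.5000000 − 2.4000000) / (-0.0532253 − 0.3100841) = 2.5000000 − (-0.0053225)/(-0.3633093) = 2.4853499
p(2.4853499) = 0.0013438
u₃ = 2.4853499 − 0.0013438·(2.4853499 − 2.5000000) / (0.0013438 − (-0.0532253)) = 2.4853499 − (-0.0000197)/(0.0545691) = 2.4857106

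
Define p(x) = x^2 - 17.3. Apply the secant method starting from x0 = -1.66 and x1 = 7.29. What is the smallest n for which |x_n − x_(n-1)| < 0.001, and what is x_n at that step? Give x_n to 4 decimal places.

p(-1.66) = -14.544400, p(7.29) = 35.844100
x2 = 7.290000 − 35.844100·(8.950000)/(50.388500) = 0.923375;  |Δ| = 6.366625
p(0.923375) = -16.447379
x3 = 0.923375 − (-16.447379)·(-6.366625)/(-52.291479) = 2.925886;  |Δ| = 2.002512
p(2.925886) = -8.739188
x4 = 2.925886 − (-8.739188)·(2.002512)/(7.708191) = 5.196241;  |Δ| = 2.270355
p(5.196241) = 9.700922
x5 = 5.196241 − 9.700922·(2.270355)/(18.440111) = 4.001859;  |Δ| = 1.194382
p(4.001859) = -1.285122
x6 = 4.001859 − (-1.285122)·(-1.194382)/(-10.986045) = 4.141575;  |Δ| = 0.139716
p(4.141575) = -0.147354
x7 = 4.141575 − (-0.147354)·(0.139716)/(1.137769) = 4.159670;  |Δ| = 0.018095
p(4.159670) = 0.002856
x8 = 4.159670 − 0.002856·(0.018095)/(0.150209) = 4.159326;  |Δ| = 0.000344
|x8 − x7| = 0.000344 < 0.001

n = 8, x_n = 4.1593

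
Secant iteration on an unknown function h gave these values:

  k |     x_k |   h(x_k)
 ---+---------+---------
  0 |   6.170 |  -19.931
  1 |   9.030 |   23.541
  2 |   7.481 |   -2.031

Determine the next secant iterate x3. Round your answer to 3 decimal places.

x3 = 7.481 − (-2.031)·(7.481 − 9.030) / (-2.031 − 23.541)
   = 7.481 − (3.14602)/(-25.57200) = 7.60403

7.604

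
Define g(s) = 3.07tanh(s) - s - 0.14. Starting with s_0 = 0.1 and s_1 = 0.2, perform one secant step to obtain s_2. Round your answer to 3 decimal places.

g(0.1) = 0.06598, g(0.2) = 0.26594
s_2 = 0.20000 − 0.26594·(0.20000 − 0.10000) / (0.26594 − 0.06598) = 0.20000 − (0.02659)/(0.19996) = 0.06700

0.067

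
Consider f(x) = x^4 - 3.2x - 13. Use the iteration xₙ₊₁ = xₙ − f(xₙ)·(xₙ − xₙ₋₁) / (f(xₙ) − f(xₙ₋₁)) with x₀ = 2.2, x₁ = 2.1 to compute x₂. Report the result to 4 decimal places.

2.1074

f(2.2) = 3.385600, f(2.1) = -0.271900
x₂ = 2.100000 − (-0.271900)·(2.100000 − 2.200000) / (-0.271900 − 3.385600) = 2.100000 − (0.027190)/(-3.657500) = 2.107434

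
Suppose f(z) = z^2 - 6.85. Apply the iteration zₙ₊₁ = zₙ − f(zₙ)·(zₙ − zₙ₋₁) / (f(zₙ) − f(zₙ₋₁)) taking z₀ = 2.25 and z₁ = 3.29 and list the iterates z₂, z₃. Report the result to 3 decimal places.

2.573, 2.612

f(2.25) = -1.78750, f(3.29) = 3.97410
z₂ = 3.29000 − 3.97410·(3.29000 − 2.25000) / (3.97410 − (-1.78750)) = 3.29000 − (4.13306)/(5.76160) = 2.57265
f(2.57265) = -0.23145
z₃ = 2.57265 − (-0.23145)·(2.57265 − 3.29000) / (-0.23145 − 3.97410) = 2.57265 − (0.16603)/(-4.20555) = 2.61213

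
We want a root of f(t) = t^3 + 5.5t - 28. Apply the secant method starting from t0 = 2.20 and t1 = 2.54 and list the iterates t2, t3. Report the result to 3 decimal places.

f(2.20) = -5.25200, f(2.54) = 2.35706
t2 = 2.54000 − 2.35706·(2.54000 − 2.20000) / (2.35706 − (-5.25200)) = 2.54000 − (0.80140)/(7.60906) = 2.43468
f(2.43468) = -0.17733
t3 = 2.43468 − (-0.17733)·(2.43468 − 2.54000) / (-0.17733 − 2.35706) = 2.43468 − (0.01868)/(-2.53440) = 2.44205

2.435, 2.442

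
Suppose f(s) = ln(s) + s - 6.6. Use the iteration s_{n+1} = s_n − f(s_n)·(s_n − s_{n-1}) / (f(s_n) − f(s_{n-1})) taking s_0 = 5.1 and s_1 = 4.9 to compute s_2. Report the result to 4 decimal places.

4.9923

f(5.1) = 0.129241, f(4.9) = -0.110765
s_2 = 4.900000 − (-0.110765)·(4.900000 − 5.100000) / (-0.110765 − 0.129241) = 4.900000 − (0.022153)/(-0.240005) = 4.992302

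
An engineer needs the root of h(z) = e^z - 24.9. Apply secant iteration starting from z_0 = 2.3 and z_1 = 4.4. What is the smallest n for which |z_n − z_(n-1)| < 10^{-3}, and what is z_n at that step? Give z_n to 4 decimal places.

n = 7, z_n = 3.2149

h(2.3) = -14.925818, h(4.4) = 56.550869
z_2 = 4.400000 − 56.550869·(2.100000)/(71.476686) = 2.738524;  |Δ| = 1.661476
h(2.738524) = -9.435862
z_3 = 2.738524 − (-9.435862)·(-1.661476)/(-65.986731) = 2.976109;  |Δ| = 0.237585
h(2.976109) = -5.288645
z_4 = 2.976109 − (-5.288645)·(0.237585)/(4.147217) = 3.279084;  |Δ| = 0.302975
h(3.279084) = 1.651434
z_5 = 3.279084 − 1.651434·(0.302975)/(6.940079) = 3.206989;  |Δ| = 0.072095
h(3.206989) = -0.195411
z_6 = 3.206989 − (-0.195411)·(-0.072095)/(-1.846845) = 3.214617;  |Δ| = 0.007628
h(3.214617) = -0.006239
z_7 = 3.214617 − (-0.006239)·(0.007628)/(0.189172) = 3.214869;  |Δ| = 0.000252
|z_7 − z_6| = 0.000252 < 10^{-3}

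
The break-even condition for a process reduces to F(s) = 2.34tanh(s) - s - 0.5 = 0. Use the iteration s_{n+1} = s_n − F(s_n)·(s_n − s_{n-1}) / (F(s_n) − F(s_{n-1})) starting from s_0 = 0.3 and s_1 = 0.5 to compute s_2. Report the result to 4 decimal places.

F(0.3) = -0.118328, F(0.5) = 0.081354
s_2 = 0.500000 − 0.081354·(0.500000 − 0.300000) / (0.081354 − (-0.118328)) = 0.500000 − (0.016271)/(0.199683) = 0.418517

0.4185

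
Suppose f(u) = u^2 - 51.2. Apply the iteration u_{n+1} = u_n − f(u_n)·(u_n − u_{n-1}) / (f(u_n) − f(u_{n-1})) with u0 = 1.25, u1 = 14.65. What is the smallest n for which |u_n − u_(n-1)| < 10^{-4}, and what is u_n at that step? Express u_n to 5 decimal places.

n = 8, u_n = 7.15542

f(1.25) = -49.6375000, f(14.65) = 163.4225000
u2 = 14.6500000 − 163.4225000·(13.4000000)/(213.0600000) = 4.3718553;  |Δ| = 10.2781447
f(4.3718553) = -32.0868808
u3 = 4.3718553 − (-32.0868808)·(-10.2781447)/(-195.5093808) = 6.0586982;  |Δ| = 1.6868429
f(6.0586982) = -14.4921761
u4 = 6.0586982 − (-14.4921761)·(1.6868429)/(17.5947048) = 7.4480948;  |Δ| = 1.3893966
f(7.4480948) = 4.2741168
u5 = 7.4480948 − 4.2741168·(1.3893966)/(18.7662929) = 7.1316528;  |Δ| = 0.3164420
f(7.1316528) = -0.3395279
u6 = 7.1316528 − (-0.3395279)·(-0.3164420)/(-4.6136448) = 7.1549405;  |Δ| = 0.0232876
f(7.1549405) = -0.0068269
u7 = 7.1549405 − (-0.0068269)·(0.0232876)/(0.3327011) = 7.1554183;  |Δ| = 0.0004779
f(7.1554183) = 0.0000114
u8 = 7.1554183 − 0.0000114·(0.0004779)/(0.0068382) = 7.1554175;  |Δ| = 0.0000008
|u8 − u7| = 0.0000008 < 10^{-4}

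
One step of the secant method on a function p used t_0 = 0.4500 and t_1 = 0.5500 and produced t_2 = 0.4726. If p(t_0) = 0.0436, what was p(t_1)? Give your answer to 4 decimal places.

-0.1493

The secant line through (0.4500, 0.0436) and (0.5500, p(t_1)) crosses zero at t_2 = 0.4726.
So (0.4500, 0.0436), (0.5500, p(t_1)), (0.4726, 0) are collinear:
p(t_1) = 0.0436 · (0.5500 − 0.4726) / (0.4500 − 0.4726) = 0.0436 · (0.077400)/(-0.022600) = -0.149320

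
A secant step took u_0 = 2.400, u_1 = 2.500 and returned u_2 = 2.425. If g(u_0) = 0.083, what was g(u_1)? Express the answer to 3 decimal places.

-0.249

The secant line through (2.400, 0.083) and (2.500, g(u_1)) crosses zero at u_2 = 2.425.
So (2.400, 0.083), (2.500, g(u_1)), (2.425, 0) are collinear:
g(u_1) = 0.083 · (2.500 − 2.425) / (2.400 − 2.425) = 0.083 · (0.07500)/(-0.02500) = -0.24900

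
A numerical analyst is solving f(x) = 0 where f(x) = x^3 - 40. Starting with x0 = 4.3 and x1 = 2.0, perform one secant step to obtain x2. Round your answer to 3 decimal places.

3.029

f(4.3) = 39.50700, f(2.0) = -32.00000
x2 = 2.00000 − (-32.00000)·(2.00000 − 4.30000) / (-32.00000 − 39.50700) = 2.00000 − (73.60000)/(-71.50700) = 3.02927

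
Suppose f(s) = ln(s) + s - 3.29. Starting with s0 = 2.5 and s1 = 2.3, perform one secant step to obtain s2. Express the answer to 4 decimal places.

2.4109

f(2.5) = 0.126291, f(2.3) = -0.157091
s2 = 2.300000 − (-0.157091)·(2.300000 − 2.500000) / (-0.157091 − 0.126291) = 2.300000 − (0.031418)/(-0.283382) = 2.410869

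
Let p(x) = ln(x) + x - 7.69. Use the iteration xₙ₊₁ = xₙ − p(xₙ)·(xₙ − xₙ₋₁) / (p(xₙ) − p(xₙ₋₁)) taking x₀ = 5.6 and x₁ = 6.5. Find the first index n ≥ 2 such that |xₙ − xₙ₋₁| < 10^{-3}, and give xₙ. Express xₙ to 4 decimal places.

n = 4, xₙ = 5.9129

p(5.6) = -0.367233, p(6.5) = 0.681802
x₂ = 6.500000 − 0.681802·(0.900000)/(1.049036) = 5.915061;  |Δ| = 0.584939
p(5.915061) = 0.002563
x₃ = 5.915061 − 0.002563·(-0.584939)/(-0.679240) = 5.912854;  |Δ| = 0.002207
p(5.912854) = -0.000017
x₄ = 5.912854 − (-0.000017)·(-0.002207)/(-0.002580) = 5.912869;  |Δ| = 0.000015
|x₄ − x₃| = 0.000015 < 10^{-3}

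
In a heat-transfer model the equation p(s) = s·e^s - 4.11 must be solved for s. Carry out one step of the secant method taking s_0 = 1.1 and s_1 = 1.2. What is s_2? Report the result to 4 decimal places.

1.2185

p(1.1) = -0.805417, p(1.2) = -0.125860
s_2 = 1.200000 − (-0.125860)·(1.200000 − 1.100000) / (-0.125860 − (-0.805417)) = 1.200000 − (-0.012586)/(0.679558) = 1.218521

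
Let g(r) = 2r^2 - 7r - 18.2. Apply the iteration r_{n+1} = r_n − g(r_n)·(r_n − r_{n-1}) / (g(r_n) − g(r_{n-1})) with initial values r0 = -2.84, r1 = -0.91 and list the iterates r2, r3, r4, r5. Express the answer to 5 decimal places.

-1.61164, -1.75477, -1.73716, -1.73748

g(-2.84) = 17.8112000, g(-0.91) = -10.1738000
r2 = -0.9100000 − (-10.1738000)·(-0.9100000 − (-2.8400000)) / (-10.1738000 − 17.8112000) = -0.9100000 − (-19.6354340)/(-27.9850000) = -1.6116414
g(-1.6116414) = -1.7237345
r3 = -1.6116414 − (-1.7237345)·(-1.6116414 − (-0.9100000)) / (-1.7237345 − (-10.1738000)) = -1.6116414 − (1.2094434)/(8.4500655) = -1.7547697
g(-1.7547697) = 0.2418209
r4 = -1.7547697 − 0.2418209·(-1.7547697 − (-1.6116414)) / (0.2418209 − (-1.7237345)) = -1.7547697 − (-0.0346114)/(1.9655554) = -1.7371607
g(-1.7371607) = -0.0044205
r5 = -1.7371607 − (-0.0044205)·(-1.7371607 − (-1.7547697)) / (-0.0044205 − 0.2418209) = -1.7371607 − (-0.0000778)/(-0.2462414) = -1.7374768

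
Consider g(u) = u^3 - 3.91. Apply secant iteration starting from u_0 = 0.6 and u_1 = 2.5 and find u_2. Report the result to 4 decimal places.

g(0.6) = -3.694000, g(2.5) = 11.715000
u_2 = 2.500000 − 11.715000·(2.500000 − 0.600000) / (11.715000 − (-3.694000)) = 2.500000 − (22.258500)/(15.409000) = 1.055487

1.0555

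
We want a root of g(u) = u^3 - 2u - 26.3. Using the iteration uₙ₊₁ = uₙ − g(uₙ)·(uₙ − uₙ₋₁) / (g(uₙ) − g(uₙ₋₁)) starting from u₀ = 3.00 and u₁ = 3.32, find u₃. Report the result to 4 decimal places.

g(3.00) = -5.300000, g(3.32) = 3.654368
u₂ = 3.320000 − 3.654368·(3.320000 − 3.000000) / (3.654368 − (-5.300000)) = 3.320000 − (1.169398)/(8.954368) = 3.189405
g(3.189405) = -0.235219
u₃ = 3.189405 − (-0.235219)·(3.189405 − 3.320000) / (-0.235219 − 3.654368) = 3.189405 − (0.030718)/(-3.889587) = 3.197302

3.1973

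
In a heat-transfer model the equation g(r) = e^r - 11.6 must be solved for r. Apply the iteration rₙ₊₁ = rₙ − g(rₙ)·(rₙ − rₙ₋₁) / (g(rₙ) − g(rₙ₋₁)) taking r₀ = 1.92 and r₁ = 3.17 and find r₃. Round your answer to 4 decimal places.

g(1.92) = -4.779042, g(3.17) = 12.207484
r₂ = 3.170000 − 12.207484·(3.170000 − 1.920000) / (12.207484 − (-4.779042)) = 3.170000 − (15.259355)/(16.986526) = 2.271679
g(2.271679) = -1.904335
r₃ = 2.271679 − (-1.904335)·(2.271679 − 3.170000) / (-1.904335 − 12.207484) = 2.271679 − (1.710705)/(-14.111820) = 2.392904

2.3929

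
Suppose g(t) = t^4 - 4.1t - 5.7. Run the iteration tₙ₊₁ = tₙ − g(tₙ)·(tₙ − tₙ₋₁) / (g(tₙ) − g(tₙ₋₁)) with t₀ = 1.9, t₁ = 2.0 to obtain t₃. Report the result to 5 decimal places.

1.91918

g(1.9) = -0.4579000, g(2.0) = 2.1000000
t₂ = 2.0000000 − 2.1000000·(2.0000000 − 1.9000000) / (2.1000000 − (-0.4579000)) = 2.0000000 − (0.2100000)/(2.5579000) = 1.9179014
g(1.9179014) = -0.0331680
t₃ = 1.9179014 − (-0.0331680)·(1.9179014 − 2.0000000) / (-0.0331680 − 2.1000000) = 1.9179014 − (0.0027230)/(-2.1331680) = 1.9191779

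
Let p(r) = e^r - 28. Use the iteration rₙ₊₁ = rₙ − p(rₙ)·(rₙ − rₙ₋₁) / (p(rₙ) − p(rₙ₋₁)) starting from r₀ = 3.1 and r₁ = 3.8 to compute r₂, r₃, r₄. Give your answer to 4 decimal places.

p(3.1) = -5.802049, p(3.8) = 16.701184
r₂ = 3.800000 − 16.701184·(3.800000 − 3.100000) / (16.701184 − (-5.802049)) = 3.800000 − (11.690829)/(22.503233) = 3.280482
p(3.280482) = -1.411408
r₃ = 3.280482 − (-1.411408)·(3.280482 − 3.800000) / (-1.411408 − 16.701184) = 3.280482 − (0.733252)/(-18.112593) = 3.320965
p(3.320965) = -0.312938
r₄ = 3.320965 − (-0.312938)·(3.320965 − 3.280482) / (-0.312938 − (-1.411408)) = 3.320965 − (-0.012669)/(1.098470) = 3.332498

3.2805, 3.3210, 3.3325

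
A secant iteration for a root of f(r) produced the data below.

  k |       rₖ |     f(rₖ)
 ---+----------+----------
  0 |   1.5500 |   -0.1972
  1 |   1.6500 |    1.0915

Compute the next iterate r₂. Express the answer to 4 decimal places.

r₂ = 1.6500 − 1.0915·(1.6500 − 1.5500) / (1.0915 − (-0.1972))
   = 1.6500 − (0.109150)/(1.288700) = 1.565302

1.5653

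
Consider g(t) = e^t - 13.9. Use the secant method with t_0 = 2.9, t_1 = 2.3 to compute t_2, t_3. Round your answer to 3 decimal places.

2.587, 2.640

g(2.9) = 4.27415, g(2.3) = -3.92582
t_2 = 2.30000 − (-3.92582)·(2.30000 − 2.90000) / (-3.92582 − 4.27415) = 2.30000 − (2.35549)/(-8.19996) = 2.58726
g(2.58726) = -0.60675
t_3 = 2.58726 − (-0.60675)·(2.58726 − 2.30000) / (-0.60675 − (-3.92582)) = 2.58726 − (-0.17429)/(3.31907) = 2.63977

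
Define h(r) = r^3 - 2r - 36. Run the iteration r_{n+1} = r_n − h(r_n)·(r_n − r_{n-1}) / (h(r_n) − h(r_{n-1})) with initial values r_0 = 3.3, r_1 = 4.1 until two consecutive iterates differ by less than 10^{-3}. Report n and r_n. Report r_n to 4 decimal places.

h(3.3) = -6.663000, h(4.1) = 24.721000
r_2 = 4.100000 − 24.721000·(0.800000)/(31.384000) = 3.469845;  |Δ| = 0.630155
h(3.469845) = -1.163383
r_3 = 3.469845 − (-1.163383)·(-0.630155)/(-25.884383) = 3.498167;  |Δ| = 0.028323
h(3.498167) = -0.188659
r_4 = 3.498167 − (-0.188659)·(0.028323)/(0.974723) = 3.503649;  |Δ| = 0.005482
h(3.503649) = 0.001941
r_5 = 3.503649 − 0.001941·(0.005482)/(0.190600) = 3.503593;  |Δ| = 0.000056
|r_5 − r_4| = 0.000056 < 10^{-3}

n = 5, r_n = 3.5036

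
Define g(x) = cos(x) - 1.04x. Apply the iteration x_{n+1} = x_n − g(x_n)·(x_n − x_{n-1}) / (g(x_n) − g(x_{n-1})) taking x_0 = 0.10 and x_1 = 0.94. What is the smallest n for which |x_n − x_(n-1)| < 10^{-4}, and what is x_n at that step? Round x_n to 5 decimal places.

n = 5, x_n = 0.72177

g(0.10) = 0.8910042, g(0.94) = -0.3878120
x_2 = 0.9400000 − (-0.3878120)·(0.8400000)/(-1.2788161) = 0.6852628;  |Δ| = 0.2547372
g(0.6852628) = 0.0615795
x_3 = 0.6852628 − 0.0615795·(-0.2547372)/(0.4493914) = 0.7201691;  |Δ| = 0.0349063
g(0.7201691) = 0.0027184
x_4 = 0.7201691 − 0.0027184·(0.0349063)/(-0.0588610) = 0.7217812;  |Δ| = 0.0016121
g(0.7217812) = -0.0000223
x_5 = 0.7217812 − (-0.0000223)·(0.0016121)/(-0.0027408) = 0.7217680;  |Δ| = 0.0000131
|x_5 − x_4| = 0.0000131 < 10^{-4}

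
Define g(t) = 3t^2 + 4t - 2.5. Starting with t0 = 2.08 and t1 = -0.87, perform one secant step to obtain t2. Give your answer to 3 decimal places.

-0.384

g(2.08) = 18.79920, g(-0.87) = -3.70930
t2 = -0.87000 − (-3.70930)·(-0.87000 − 2.08000) / (-3.70930 − 18.79920) = -0.87000 − (10.94244)/(-22.50850) = -0.38385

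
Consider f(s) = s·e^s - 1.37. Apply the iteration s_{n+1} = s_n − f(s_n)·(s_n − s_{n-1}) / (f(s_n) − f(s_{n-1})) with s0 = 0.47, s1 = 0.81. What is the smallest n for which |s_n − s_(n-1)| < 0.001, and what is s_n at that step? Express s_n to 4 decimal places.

n = 5, s_n = 0.6883

f(0.47) = -0.618003, f(0.81) = 0.450805
s2 = 0.810000 − 0.450805·(0.340000)/(1.068808) = 0.666594;  |Δ| = 0.143406
f(0.666594) = -0.071748
s3 = 0.666594 − (-0.071748)·(-0.143406)/(-0.522553) = 0.686284;  |Δ| = 0.019690
f(0.686284) = -0.006821
s4 = 0.686284 − (-0.006821)·(0.019690)/(0.064926) = 0.688352;  |Δ| = 0.002069
f(0.688352) = 0.000119
s5 = 0.688352 − 0.000119·(0.002069)/(0.006940) = 0.688317;  |Δ| = 0.000036
|s5 − s4| = 0.000036 < 0.001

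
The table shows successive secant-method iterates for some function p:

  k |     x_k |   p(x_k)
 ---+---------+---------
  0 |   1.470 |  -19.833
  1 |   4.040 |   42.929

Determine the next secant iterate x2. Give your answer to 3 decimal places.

x2 = 4.040 − 42.929·(4.040 − 1.470) / (42.929 − (-19.833))
   = 4.040 − (110.32753)/(62.76200) = 2.28213

2.282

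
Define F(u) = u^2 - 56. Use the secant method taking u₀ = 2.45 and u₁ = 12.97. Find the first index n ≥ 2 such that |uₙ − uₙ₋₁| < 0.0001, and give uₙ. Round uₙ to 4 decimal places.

n = 7, uₙ = 7.4833

F(2.45) = -49.997500, F(12.97) = 112.220900
u₂ = 12.970000 − 112.220900·(10.520000)/(162.218400) = 5.692380;  |Δ| = 7.277620
F(5.692380) = -23.596810
u₃ = 5.692380 − (-23.596810)·(-7.277620)/(-135.817710) = 6.956785;  |Δ| = 1.264405
F(6.956785) = -7.603140
u₄ = 6.956785 − (-7.603140)·(1.264405)/(15.993670) = 7.557864;  |Δ| = 0.601078
F(7.557864) = 1.121302
u₅ = 7.557864 − 1.121302·(0.601078)/(8.724442) = 7.480610;  |Δ| = 0.077253
F(7.480610) = -0.040467
u₆ = 7.480610 − (-0.040467)·(-0.077253)/(-1.161769) = 7.483301;  |Δ| = 0.002691
F(7.483301) = -0.000201
u₇ = 7.483301 − (-0.000201)·(0.002691)/(0.040266) = 7.483315;  |Δ| = 0.000013
|u₇ − u₆| = 0.000013 < 0.0001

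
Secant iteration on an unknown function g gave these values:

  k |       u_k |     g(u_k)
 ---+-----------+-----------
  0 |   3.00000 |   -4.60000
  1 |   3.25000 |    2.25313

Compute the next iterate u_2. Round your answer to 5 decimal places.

u_2 = 3.25000 − 2.25313·(3.25000 − 3.00000) / (2.25313 − (-4.60000))
   = 3.25000 − (0.5632825)/(6.8531300) = 3.1678065

3.16781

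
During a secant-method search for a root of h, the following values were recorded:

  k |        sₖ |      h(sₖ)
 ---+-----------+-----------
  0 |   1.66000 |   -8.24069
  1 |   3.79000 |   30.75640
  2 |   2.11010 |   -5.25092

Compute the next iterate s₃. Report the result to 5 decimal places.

s₃ = 2.11010 − (-5.25092)·(2.11010 − 3.79000) / (-5.25092 − 30.75640)
   = 2.11010 − (8.8210205)/(-36.0073200) = 2.3550785

2.35508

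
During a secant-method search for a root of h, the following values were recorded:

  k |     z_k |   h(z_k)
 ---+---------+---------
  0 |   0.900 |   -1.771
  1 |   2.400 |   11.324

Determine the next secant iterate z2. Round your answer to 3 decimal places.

1.103

z2 = 2.400 − 11.324·(2.400 − 0.900) / (11.324 − (-1.771))
   = 2.400 − (16.98600)/(13.09500) = 1.10286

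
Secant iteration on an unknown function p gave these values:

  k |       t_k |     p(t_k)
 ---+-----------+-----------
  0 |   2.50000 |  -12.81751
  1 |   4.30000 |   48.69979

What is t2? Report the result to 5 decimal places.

t2 = 4.30000 − 48.69979·(4.30000 − 2.50000) / (48.69979 − (-12.81751))
   = 4.30000 − (87.6596220)/(61.5173000) = 2.8750411

2.87504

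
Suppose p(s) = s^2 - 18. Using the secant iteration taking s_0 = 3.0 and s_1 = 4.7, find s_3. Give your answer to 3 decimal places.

4.239

p(3.0) = -9.00000, p(4.7) = 4.09000
s_2 = 4.70000 − 4.09000·(4.70000 − 3.00000) / (4.09000 − (-9.00000)) = 4.70000 − (6.95300)/(13.09000) = 4.16883
p(4.16883) = -0.62085
s_3 = 4.16883 − (-0.62085)·(4.16883 − 4.70000) / (-0.62085 − 4.09000) = 4.16883 − (0.32977)/(-4.71085) = 4.23883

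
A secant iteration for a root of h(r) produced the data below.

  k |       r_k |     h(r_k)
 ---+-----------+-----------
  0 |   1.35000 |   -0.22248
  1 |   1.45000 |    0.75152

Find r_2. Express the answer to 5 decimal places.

1.37284

r_2 = 1.45000 − 0.75152·(1.45000 − 1.35000) / (0.75152 − (-0.22248))
   = 1.45000 − (0.0751520)/(0.9740000) = 1.3728419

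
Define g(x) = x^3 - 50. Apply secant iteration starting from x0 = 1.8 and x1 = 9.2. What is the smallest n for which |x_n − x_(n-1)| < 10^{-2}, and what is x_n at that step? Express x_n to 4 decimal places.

n = 8, x_n = 3.6840

g(1.8) = -44.168000, g(9.2) = 728.688000
x2 = 9.200000 − 728.688000·(7.400000)/(772.856000) = 2.222903;  |Δ| = 6.977097
g(2.222903) = -39.015973
x3 = 2.222903 − (-39.015973)·(-6.977097)/(-767.703973) = 2.577491;  |Δ| = 0.354587
g(2.577491) = -32.876550
x4 = 2.577491 − (-32.876550)·(0.354587)/(6.139423) = 4.476303;  |Δ| = 1.898813
g(4.476303) = 39.692988
x5 = 4.476303 − 39.692988·(1.898813)/(72.569538) = 3.437719;  |Δ| = 1.038584
g(3.437719) = -9.373325
x6 = 3.437719 − (-9.373325)·(-1.038584)/(-49.066312) = 3.636124;  |Δ| = 0.198405
g(3.636124) = -1.925357
x7 = 3.636124 − (-1.925357)·(0.198405)/(7.447968) = 3.687413;  |Δ| = 0.051289
g(3.687413) = 0.137815
x8 = 3.687413 − 0.137815·(0.051289)/(2.063171) = 3.683987;  |Δ| = 0.003426
|x8 − x7| = 0.003426 < 10^{-2}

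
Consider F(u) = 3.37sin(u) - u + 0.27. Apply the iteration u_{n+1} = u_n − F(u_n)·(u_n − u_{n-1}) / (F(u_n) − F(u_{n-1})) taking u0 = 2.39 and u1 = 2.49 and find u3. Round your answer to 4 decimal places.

F(2.39) = 0.181047, F(2.49) = -0.176252
u2 = 2.490000 − (-0.176252)·(2.490000 − 2.390000) / (-0.176252 − 0.181047) = 2.490000 − (-0.017625)/(-0.357298) = 2.440671
F(2.440671) = 0.002717
u3 = 2.440671 − 0.002717·(2.440671 − 2.490000) / (0.002717 − (-0.176252)) = 2.440671 − (-0.000134)/(0.178969) = 2.441420

2.4414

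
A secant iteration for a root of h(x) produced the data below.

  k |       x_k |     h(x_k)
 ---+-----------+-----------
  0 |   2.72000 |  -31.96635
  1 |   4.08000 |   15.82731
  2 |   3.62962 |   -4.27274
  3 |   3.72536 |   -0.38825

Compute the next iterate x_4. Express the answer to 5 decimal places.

x_4 = 3.72536 − (-0.38825)·(3.72536 − 3.62962) / (-0.38825 − (-4.27274))
   = 3.72536 − (-0.0371711)/(3.8844900) = 3.7349291

3.73493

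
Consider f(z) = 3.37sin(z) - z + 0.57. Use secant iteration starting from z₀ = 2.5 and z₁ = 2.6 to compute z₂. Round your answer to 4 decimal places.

f(2.5) = 0.086851, f(2.6) = -0.292760
z₂ = 2.600000 − (-0.292760)·(2.600000 − 2.500000) / (-0.292760 − 0.086851) = 2.600000 − (-0.029276)/(-0.379612) = 2.522879

2.5229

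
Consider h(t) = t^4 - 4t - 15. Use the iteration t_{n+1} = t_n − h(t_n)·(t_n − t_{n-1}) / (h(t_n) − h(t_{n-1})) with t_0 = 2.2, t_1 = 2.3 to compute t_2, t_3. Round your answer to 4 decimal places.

h(2.2) = -0.374400, h(2.3) = 3.784100
t_2 = 2.300000 − 3.784100·(2.300000 − 2.200000) / (3.784100 − (-0.374400)) = 2.300000 − (0.378410)/(4.158500) = 2.209003
h(2.209003) = -0.024586
t_3 = 2.209003 − (-0.024586)·(2.209003 − 2.300000) / (-0.024586 − 3.784100) = 2.209003 − (0.002237)/(-3.808686) = 2.209591

2.2090, 2.2096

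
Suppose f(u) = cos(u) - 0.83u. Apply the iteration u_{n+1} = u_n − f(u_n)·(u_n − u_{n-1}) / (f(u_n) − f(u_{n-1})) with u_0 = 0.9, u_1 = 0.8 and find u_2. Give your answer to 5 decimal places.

0.82069

f(0.9) = -0.1253900, f(0.8) = 0.0327067
u_2 = 0.8000000 − 0.0327067·(0.8000000 − 0.9000000) / (0.0327067 − (-0.1253900)) = 0.8000000 − (-0.0032707)/(0.1580967) = 0.8206878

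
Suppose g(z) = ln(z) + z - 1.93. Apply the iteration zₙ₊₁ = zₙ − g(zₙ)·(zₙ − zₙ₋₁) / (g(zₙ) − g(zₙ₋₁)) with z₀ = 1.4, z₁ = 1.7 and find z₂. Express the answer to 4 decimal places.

g(1.4) = -0.193528, g(1.7) = 0.300628
z₂ = 1.700000 − 0.300628·(1.700000 − 1.400000) / (0.300628 − (-0.193528)) = 1.700000 − (0.090188)/(0.494156) = 1.517490

1.5175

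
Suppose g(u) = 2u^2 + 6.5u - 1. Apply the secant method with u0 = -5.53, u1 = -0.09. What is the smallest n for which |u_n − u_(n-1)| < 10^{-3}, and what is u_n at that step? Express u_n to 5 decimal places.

n = 6, u_n = 0.14718

g(-5.53) = 24.2168000, g(-0.09) = -1.5688000
u2 = -0.0900000 − (-1.5688000)·(5.4400000)/(-25.7856000) = -0.4209705;  |Δ| = 0.3309705
g(-0.4209705) = -3.3818758
u3 = -0.4209705 − (-3.3818758)·(-0.3309705)/(-1.8130758) = 0.1963788;  |Δ| = 0.6173493
g(0.1963788) = 0.3535915
u4 = 0.1963788 − 0.3535915·(0.6173493)/(3.7354672) = 0.1379418;  |Δ| = 0.0584370
g(0.1379418) = -0.0653223
u5 = 0.1379418 − (-0.0653223)·(-0.0584370)/(-0.4189138) = 0.1470540;  |Δ| = 0.0091122
g(0.1470540) = -0.0008989
u6 = 0.1470540 − (-0.0008989)·(0.0091122)/(0.0644234) = 0.1471812;  |Δ| = 0.0001271
|u6 − u5| = 0.0001271 < 10^{-3}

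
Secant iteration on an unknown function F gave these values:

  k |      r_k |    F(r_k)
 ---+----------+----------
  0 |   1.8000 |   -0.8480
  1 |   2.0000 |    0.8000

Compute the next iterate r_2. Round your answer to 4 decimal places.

1.9029

r_2 = 2.0000 − 0.8000·(2.0000 − 1.8000) / (0.8000 − (-0.8480))
   = 2.0000 − (0.160000)/(1.648000) = 1.902913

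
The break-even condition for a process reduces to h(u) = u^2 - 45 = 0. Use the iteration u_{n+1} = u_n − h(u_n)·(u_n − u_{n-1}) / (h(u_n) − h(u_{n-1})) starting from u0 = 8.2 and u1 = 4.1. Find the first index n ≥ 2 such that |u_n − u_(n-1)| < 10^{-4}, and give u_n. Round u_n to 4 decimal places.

n = 6, u_n = 6.7082

h(8.2) = 22.240000, h(4.1) = -28.190000
u2 = 4.100000 − (-28.190000)·(-4.100000)/(-50.430000) = 6.391870;  |Δ| = 2.291870
h(6.391870) = -4.143999
u3 = 6.391870 − (-4.143999)·(2.291870)/(24.046001) = 6.786842;  |Δ| = 0.394972
h(6.786842) = 1.061229
u4 = 6.786842 − 1.061229·(0.394972)/(5.205227) = 6.706316;  |Δ| = 0.080526
h(6.706316) = -0.025321
u5 = 6.706316 − (-0.025321)·(-0.080526)/(-1.086550) = 6.708193;  |Δ| = 0.001877
h(6.708193) = -0.000148
u6 = 6.708193 − (-0.000148)·(0.001877)/(0.025174) = 6.708204;  |Δ| = 0.000011
|u6 − u5| = 0.000011 < 10^{-4}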